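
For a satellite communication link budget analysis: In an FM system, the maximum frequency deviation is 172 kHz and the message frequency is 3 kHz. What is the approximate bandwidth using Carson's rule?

Carson's rule: BW = 2*(delta_f + f_m)
= 2*(172 + 3) kHz = 350 kHz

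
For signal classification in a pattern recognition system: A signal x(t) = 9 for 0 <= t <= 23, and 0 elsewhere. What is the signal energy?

Energy = integral of |x(t)|^2 dt over the signal duration
= 9^2 * 23 = 81 * 23 = 1863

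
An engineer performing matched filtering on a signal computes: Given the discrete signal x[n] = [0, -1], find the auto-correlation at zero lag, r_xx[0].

The auto-correlation at zero lag r_xx[0] equals the signal energy.
r_xx[0] = sum of x[n]^2 = 0^2 + (-1)^2
= 0 + 1 = 1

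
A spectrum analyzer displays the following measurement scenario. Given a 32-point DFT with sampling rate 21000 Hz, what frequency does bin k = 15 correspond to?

The frequency of DFT bin k is: f_k = k * f_s / N
f_15 = 15 * 21000 / 32 = 39375/4 Hz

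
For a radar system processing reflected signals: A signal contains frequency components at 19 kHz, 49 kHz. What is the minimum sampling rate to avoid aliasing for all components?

The highest frequency component is f_max = 49 kHz.
Nyquist rate = 2 * f_max = 2 * 49 kHz = 98 kHz.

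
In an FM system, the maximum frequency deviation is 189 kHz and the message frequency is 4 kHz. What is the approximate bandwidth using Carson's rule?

Carson's rule: BW = 2*(delta_f + f_m)
= 2*(189 + 4) kHz = 386 kHz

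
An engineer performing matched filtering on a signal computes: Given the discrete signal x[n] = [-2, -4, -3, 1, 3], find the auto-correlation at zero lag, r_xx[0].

The auto-correlation at zero lag r_xx[0] equals the signal energy.
r_xx[0] = sum of x[n]^2 = (-2)^2 + (-4)^2 + (-3)^2 + 1^2 + 3^2
= 4 + 16 + 9 + 1 + 9 = 39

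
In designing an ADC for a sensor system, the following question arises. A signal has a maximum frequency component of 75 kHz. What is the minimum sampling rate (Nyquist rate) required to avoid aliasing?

By the Nyquist-Shannon sampling theorem,
the minimum sampling rate (Nyquist rate) must be at least 2 * f_max.
Nyquist rate = 2 * 75 kHz = 150 kHz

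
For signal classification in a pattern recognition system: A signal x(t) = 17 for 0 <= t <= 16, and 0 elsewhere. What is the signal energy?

Energy = integral of |x(t)|^2 dt over the signal duration
= 17^2 * 16 = 289 * 16 = 4624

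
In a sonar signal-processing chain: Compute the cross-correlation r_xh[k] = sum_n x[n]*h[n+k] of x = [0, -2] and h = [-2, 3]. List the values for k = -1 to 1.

Both sequences indexed from 0 and zero outside their support.
Lags with overlap: k = -1 to 1.
  r_xh[-1] = x[1]*h[0] = 4
  r_xh[0] = x[0]*h[0] + x[1]*h[1] = -6
  r_xh[1] = x[0]*h[1] = 0
r_xh = [4, -6, 0] (for k = -1, ..., 1)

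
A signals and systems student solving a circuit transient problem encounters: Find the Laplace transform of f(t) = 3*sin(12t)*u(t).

Standard pair: sin(wt)*u(t) <-> w/(s^2+w^2)
With w = 12: L{3*sin(12t)*u(t)} = 36/(s^2+144)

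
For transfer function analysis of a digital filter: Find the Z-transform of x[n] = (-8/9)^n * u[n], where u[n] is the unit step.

The Z-transform of a^n * u[n] is z/(z-a) for |z| > |a|.
Here a = -8/9, so X(z) = z/(z - (-8/9)) = 9z/(9z + 8)
ROC: |z| > 8/9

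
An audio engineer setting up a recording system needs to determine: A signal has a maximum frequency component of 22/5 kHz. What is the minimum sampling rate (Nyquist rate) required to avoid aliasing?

By the Nyquist-Shannon sampling theorem,
the minimum sampling rate (Nyquist rate) must be at least 2 * f_max.
Nyquist rate = 2 * 22/5 kHz = 44/5 kHz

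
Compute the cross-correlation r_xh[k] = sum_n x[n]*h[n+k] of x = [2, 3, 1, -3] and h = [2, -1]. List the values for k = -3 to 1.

Both sequences indexed from 0 and zero outside their support.
Lags with overlap: k = -3 to 1.
  r_xh[-3] = x[3]*h[0] = -6
  r_xh[-2] = x[2]*h[0] + x[3]*h[1] = 5
  r_xh[-1] = x[1]*h[0] + x[2]*h[1] = 5
  r_xh[0] = x[0]*h[0] + x[1]*h[1] = 1
  r_xh[1] = x[0]*h[1] = -2
r_xh = [-6, 5, 5, 1, -2] (for k = -3, ..., 1)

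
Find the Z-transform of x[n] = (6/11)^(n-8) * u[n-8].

Time-shifting property: if X(z) = Z{x[n]}, then Z{x[n-d]} = z^(-d) * X(z)
X(z) = z/(z - 6/11) for x[n] = (6/11)^n * u[n]
Z{x[n-8]} = z^(-8) * z/(z - 6/11) = z^(-7)/(z - 6/11)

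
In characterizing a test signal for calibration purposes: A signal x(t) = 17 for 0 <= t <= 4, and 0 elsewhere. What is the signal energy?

Energy = integral of |x(t)|^2 dt over the signal duration
= 17^2 * 4 = 289 * 4 = 1156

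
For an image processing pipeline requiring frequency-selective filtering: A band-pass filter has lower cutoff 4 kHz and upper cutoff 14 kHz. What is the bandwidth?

Bandwidth = f_high - f_low
= 14 kHz - 4 kHz = 10 kHz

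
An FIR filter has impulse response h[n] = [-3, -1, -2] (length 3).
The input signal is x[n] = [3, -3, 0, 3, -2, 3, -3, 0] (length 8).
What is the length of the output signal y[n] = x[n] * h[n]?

For linear convolution, the output length is:
len(y) = len(x) + len(h) - 1 = 8 + 3 - 1 = 10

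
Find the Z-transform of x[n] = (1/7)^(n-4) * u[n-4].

Time-shifting property: if X(z) = Z{x[n]}, then Z{x[n-d]} = z^(-d) * X(z)
X(z) = z/(z - 1/7) for x[n] = (1/7)^n * u[n]
Z{x[n-4]} = z^(-4) * z/(z - 1/7) = z^(-3)/(z - 1/7)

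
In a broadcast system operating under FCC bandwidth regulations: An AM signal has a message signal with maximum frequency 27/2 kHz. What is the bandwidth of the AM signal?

In AM (double-sideband), the bandwidth is twice the message frequency.
BW = 2 * f_m = 2 * 27/2 kHz = 27 kHz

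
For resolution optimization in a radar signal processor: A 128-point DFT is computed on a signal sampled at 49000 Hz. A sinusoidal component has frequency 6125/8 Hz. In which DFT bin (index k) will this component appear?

DFT frequency resolution = f_s/N = 49000/128 = 6125/16 Hz
Bin index k = f_signal / resolution = 6125/8 / 6125/16 = 2
The signal frequency 6125/8 Hz falls in DFT bin k = 2.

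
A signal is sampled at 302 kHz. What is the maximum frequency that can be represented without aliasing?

The maximum frequency that can be represented without aliasing
is the Nyquist frequency: f_max = f_s / 2 = 302 kHz / 2 = 151 kHz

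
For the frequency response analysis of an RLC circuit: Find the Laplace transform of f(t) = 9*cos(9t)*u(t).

Standard pair: cos(wt)*u(t) <-> s/(s^2+w^2)
With w = 9: L{9*cos(9t)*u(t)} = 9s/(s^2+81)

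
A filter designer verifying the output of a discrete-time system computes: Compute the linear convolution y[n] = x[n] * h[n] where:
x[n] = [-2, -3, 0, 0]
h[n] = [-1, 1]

y[n] = sum_k x[k]*h[n-k]. Output length = len(x) + len(h) - 1 = 4 + 2 - 1 = 5.
y[0] = -2*-1 = 2
y[1] = -3*-1 + -2*1 = 1
y[2] = 0*-1 + -3*1 = -3
y[3] = 0*-1 + 0*1 = 0
y[4] = 0*1 = 0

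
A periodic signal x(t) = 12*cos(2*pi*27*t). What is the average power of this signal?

Average power of A*cos(wt) is A^2/2.
P = 12^2 / 2 = 144/2 = 72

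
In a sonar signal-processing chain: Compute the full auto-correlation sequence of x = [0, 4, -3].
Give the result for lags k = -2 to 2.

r_xx[k] = sum_m x[m]*x[m+k], indexed from 0, for k = -2 to 2:
  r_xx[-2] = x[2]*x[0] = 0
  r_xx[-1] = x[1]*x[0] + x[2]*x[1] = -12
  r_xx[0] = x[0]*x[0] + x[1]*x[1] + x[2]*x[2] = 25
  r_xx[1] = x[0]*x[1] + x[1]*x[2] = -12
  r_xx[2] = x[0]*x[2] = 0
r_xx = [0, -12, 25, -12, 0]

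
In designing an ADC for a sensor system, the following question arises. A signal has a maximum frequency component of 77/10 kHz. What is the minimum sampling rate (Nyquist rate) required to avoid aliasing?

By the Nyquist-Shannon sampling theorem,
the minimum sampling rate (Nyquist rate) must be at least 2 * f_max.
Nyquist rate = 2 * 77/10 kHz = 77/5 kHz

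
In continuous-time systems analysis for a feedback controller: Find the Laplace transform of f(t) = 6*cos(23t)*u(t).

Standard pair: cos(wt)*u(t) <-> s/(s^2+w^2)
With w = 23: L{6*cos(23t)*u(t)} = 6s/(s^2+529)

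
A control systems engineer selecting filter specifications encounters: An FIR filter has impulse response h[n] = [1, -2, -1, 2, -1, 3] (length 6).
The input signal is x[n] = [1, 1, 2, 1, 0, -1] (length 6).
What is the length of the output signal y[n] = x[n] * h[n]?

For linear convolution, the output length is:
len(y) = len(x) + len(h) - 1 = 6 + 6 - 1 = 11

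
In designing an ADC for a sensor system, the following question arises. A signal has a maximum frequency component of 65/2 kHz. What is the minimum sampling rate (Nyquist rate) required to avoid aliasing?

By the Nyquist-Shannon sampling theorem,
the minimum sampling rate (Nyquist rate) must be at least 2 * f_max.
Nyquist rate = 2 * 65/2 kHz = 65 kHz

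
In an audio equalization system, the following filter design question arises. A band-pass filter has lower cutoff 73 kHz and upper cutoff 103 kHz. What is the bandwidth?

Bandwidth = f_high - f_low
= 103 kHz - 73 kHz = 30 kHz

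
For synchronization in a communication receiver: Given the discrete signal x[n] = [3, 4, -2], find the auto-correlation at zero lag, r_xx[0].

The auto-correlation at zero lag r_xx[0] equals the signal energy.
r_xx[0] = sum of x[n]^2 = 3^2 + 4^2 + (-2)^2
= 9 + 16 + 4 = 29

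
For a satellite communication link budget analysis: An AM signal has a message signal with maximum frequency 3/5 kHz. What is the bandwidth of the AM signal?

In AM (double-sideband), the bandwidth is twice the message frequency.
BW = 2 * f_m = 2 * 3/5 kHz = 6/5 kHz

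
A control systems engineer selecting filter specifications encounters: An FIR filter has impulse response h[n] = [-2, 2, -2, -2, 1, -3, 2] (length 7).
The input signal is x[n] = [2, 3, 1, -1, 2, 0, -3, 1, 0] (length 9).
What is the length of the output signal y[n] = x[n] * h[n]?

For linear convolution, the output length is:
len(y) = len(x) + len(h) - 1 = 9 + 7 - 1 = 15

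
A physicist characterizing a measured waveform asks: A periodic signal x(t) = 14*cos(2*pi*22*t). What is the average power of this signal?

Average power of A*cos(wt) is A^2/2.
P = 14^2 / 2 = 196/2 = 98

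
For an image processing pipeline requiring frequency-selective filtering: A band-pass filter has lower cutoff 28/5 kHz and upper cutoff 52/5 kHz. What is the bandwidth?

Bandwidth = f_high - f_low
= 52/5 kHz - 28/5 kHz = 24/5 kHz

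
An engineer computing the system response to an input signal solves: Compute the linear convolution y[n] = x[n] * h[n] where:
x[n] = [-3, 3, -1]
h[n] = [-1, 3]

y[n] = sum_k x[k]*h[n-k]. Output length = len(x) + len(h) - 1 = 3 + 2 - 1 = 4.
y[0] = -3*-1 = 3
y[1] = 3*-1 + -3*3 = -12
y[2] = -1*-1 + 3*3 = 10
y[3] = -1*3 = -3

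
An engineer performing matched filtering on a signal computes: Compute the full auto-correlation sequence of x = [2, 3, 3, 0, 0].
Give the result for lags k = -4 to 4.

r_xx[k] = sum_m x[m]*x[m+k], indexed from 0, for k = -4 to 4:
  r_xx[-4] = x[4]*x[0] = 0
  r_xx[-3] = x[3]*x[0] + x[4]*x[1] = 0
  r_xx[-2] = x[2]*x[0] + x[3]*x[1] + x[4]*x[2] = 6
  r_xx[-1] = x[1]*x[0] + x[2]*x[1] + x[3]*x[2] + x[4]*x[3] = 15
  r_xx[0] = x[0]*x[0] + x[1]*x[1] + x[2]*x[2] + x[3]*x[3] + x[4]*x[4] = 22
  r_xx[1] = x[0]*x[1] + x[1]*x[2] + x[2]*x[3] + x[3]*x[4] = 15
  r_xx[2] = x[0]*x[2] + x[1]*x[3] + x[2]*x[4] = 6
  r_xx[3] = x[0]*x[3] + x[1]*x[4] = 0
  r_xx[4] = x[0]*x[4] = 0
r_xx = [0, 0, 6, 15, 22, 15, 6, 0, 0]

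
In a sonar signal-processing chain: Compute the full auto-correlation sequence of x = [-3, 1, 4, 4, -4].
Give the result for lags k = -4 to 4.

r_xx[k] = sum_m x[m]*x[m+k], indexed from 0, for k = -4 to 4:
  r_xx[-4] = x[4]*x[0] = 12
  r_xx[-3] = x[3]*x[0] + x[4]*x[1] = -16
  r_xx[-2] = x[2]*x[0] + x[3]*x[1] + x[4]*x[2] = -24
  r_xx[-1] = x[1]*x[0] + x[2]*x[1] + x[3]*x[2] + x[4]*x[3] = 1
  r_xx[0] = x[0]*x[0] + x[1]*x[1] + x[2]*x[2] + x[3]*x[3] + x[4]*x[4] = 58
  r_xx[1] = x[0]*x[1] + x[1]*x[2] + x[2]*x[3] + x[3]*x[4] = 1
  r_xx[2] = x[0]*x[2] + x[1]*x[3] + x[2]*x[4] = -24
  r_xx[3] = x[0]*x[3] + x[1]*x[4] = -16
  r_xx[4] = x[0]*x[4] = 12
r_xx = [12, -16, -24, 1, 58, 1, -24, -16, 12]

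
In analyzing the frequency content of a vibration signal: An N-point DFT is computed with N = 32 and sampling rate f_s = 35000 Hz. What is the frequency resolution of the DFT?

DFT frequency resolution = f_s / N
= 35000 / 32 = 4375/4 Hz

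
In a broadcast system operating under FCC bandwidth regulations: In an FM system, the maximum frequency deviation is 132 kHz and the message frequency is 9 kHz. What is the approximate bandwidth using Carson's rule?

Carson's rule: BW = 2*(delta_f + f_m)
= 2*(132 + 9) kHz = 282 kHz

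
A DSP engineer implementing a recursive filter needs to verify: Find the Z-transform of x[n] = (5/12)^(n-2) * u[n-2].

Time-shifting property: if X(z) = Z{x[n]}, then Z{x[n-d]} = z^(-d) * X(z)
X(z) = z/(z - 5/12) for x[n] = (5/12)^n * u[n]
Z{x[n-2]} = z^(-2) * z/(z - 5/12) = z^(-1)/(z - 5/12)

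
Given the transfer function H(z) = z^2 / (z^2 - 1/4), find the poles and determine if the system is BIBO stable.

Poles are roots of the denominator: z^2 - 1/4 = 0.
Quadratic formula: z = [-(0) +/- sqrt((0)^2 - 4*(-1/4))] / 2
Discriminant = 0 + 1 = 1; sqrt = 1.
z = (0 +/- 1) / 2 => z = 1/2 or z = -1/2.
|p1| = 1/2, |p2| = 1/2.
For BIBO stability, all poles must lie inside the unit circle (|p| < 1).
System is STABLE since both |p| < 1.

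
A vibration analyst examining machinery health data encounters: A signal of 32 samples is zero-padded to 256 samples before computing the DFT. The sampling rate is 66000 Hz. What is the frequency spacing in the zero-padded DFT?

Original DFT: N = 32, resolution = f_s/N = 66000/32 = 4125/2 Hz
Zero-padded DFT: N = 256, resolution = f_s/N = 66000/256 = 4125/16 Hz
Zero-padding interpolates the spectrum (finer frequency grid)
but does NOT improve the true spectral resolution (ability to resolve close frequencies).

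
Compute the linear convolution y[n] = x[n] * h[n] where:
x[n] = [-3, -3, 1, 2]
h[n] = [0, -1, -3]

y[n] = sum_k x[k]*h[n-k]. Output length = len(x) + len(h) - 1 = 4 + 3 - 1 = 6.
y[0] = -3*0 = 0
y[1] = -3*0 + -3*-1 = 3
y[2] = 1*0 + -3*-1 + -3*-3 = 12
y[3] = 2*0 + 1*-1 + -3*-3 = 8
y[4] = 2*-1 + 1*-3 = -5
y[5] = 2*-3 = -6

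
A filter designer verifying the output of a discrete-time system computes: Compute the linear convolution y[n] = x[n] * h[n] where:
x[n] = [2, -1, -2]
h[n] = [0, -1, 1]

y[n] = sum_k x[k]*h[n-k]. Output length = len(x) + len(h) - 1 = 3 + 3 - 1 = 5.
y[0] = 2*0 = 0
y[1] = -1*0 + 2*-1 = -2
y[2] = -2*0 + -1*-1 + 2*1 = 3
y[3] = -2*-1 + -1*1 = 1
y[4] = -2*1 = -2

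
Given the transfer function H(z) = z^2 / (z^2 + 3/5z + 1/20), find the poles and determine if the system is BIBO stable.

Poles are roots of the denominator: z^2 + 3/5z + 1/20 = 0.
Quadratic formula: z = [-(3/5) +/- sqrt((3/5)^2 - 4*(1/20))] / 2
Discriminant = 9/25 - 1/5 = 4/25; sqrt = 2/5.
z = (-3/5 +/- 2/5) / 2 => z = -1/10 or z = -1/2.
|p1| = 1/10, |p2| = 1/2.
For BIBO stability, all poles must lie inside the unit circle (|p| < 1).
System is STABLE since both |p| < 1.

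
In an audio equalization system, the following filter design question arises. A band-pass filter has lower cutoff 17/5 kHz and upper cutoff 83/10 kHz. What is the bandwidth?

Bandwidth = f_high - f_low
= 83/10 kHz - 17/5 kHz = 49/10 kHz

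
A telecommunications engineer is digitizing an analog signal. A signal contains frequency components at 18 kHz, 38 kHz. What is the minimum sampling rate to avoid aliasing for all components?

The highest frequency component is f_max = 38 kHz.
Nyquist rate = 2 * f_max = 2 * 38 kHz = 76 kHz.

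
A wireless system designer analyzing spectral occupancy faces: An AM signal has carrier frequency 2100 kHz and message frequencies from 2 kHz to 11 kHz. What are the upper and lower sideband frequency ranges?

Upper sideband (USB) = fc + [fm_low, fm_high] = 2100 + [2, 11] = [2102, 2111] kHz
Lower sideband (LSB) = fc - [fm_high, fm_low] = 2100 - [11, 2] = [2089, 2098] kHz
Total occupied spectrum: 2089 kHz to 2111 kHz (plus carrier at 2100 kHz)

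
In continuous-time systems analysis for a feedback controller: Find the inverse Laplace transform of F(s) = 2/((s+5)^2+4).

Standard pair: w/((s+a)^2+w^2) <-> e^(-at)*sin(wt)*u(t)
With a=5, w=2: f(t) = e^(-5t)*sin(2t)*u(t)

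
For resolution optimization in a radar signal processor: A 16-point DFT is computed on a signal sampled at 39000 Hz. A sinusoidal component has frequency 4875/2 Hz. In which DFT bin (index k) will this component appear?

DFT frequency resolution = f_s/N = 39000/16 = 4875/2 Hz
Bin index k = f_signal / resolution = 4875/2 / 4875/2 = 1
The signal frequency 4875/2 Hz falls in DFT bin k = 1.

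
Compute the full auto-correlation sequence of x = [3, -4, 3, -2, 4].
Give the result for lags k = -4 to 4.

r_xx[k] = sum_m x[m]*x[m+k], indexed from 0, for k = -4 to 4:
  r_xx[-4] = x[4]*x[0] = 12
  r_xx[-3] = x[3]*x[0] + x[4]*x[1] = -22
  r_xx[-2] = x[2]*x[0] + x[3]*x[1] + x[4]*x[2] = 29
  r_xx[-1] = x[1]*x[0] + x[2]*x[1] + x[3]*x[2] + x[4]*x[3] = -38
  r_xx[0] = x[0]*x[0] + x[1]*x[1] + x[2]*x[2] + x[3]*x[3] + x[4]*x[4] = 54
  r_xx[1] = x[0]*x[1] + x[1]*x[2] + x[2]*x[3] + x[3]*x[4] = -38
  r_xx[2] = x[0]*x[2] + x[1]*x[3] + x[2]*x[4] = 29
  r_xx[3] = x[0]*x[3] + x[1]*x[4] = -22
  r_xx[4] = x[0]*x[4] = 12
r_xx = [12, -22, 29, -38, 54, -38, 29, -22, 12]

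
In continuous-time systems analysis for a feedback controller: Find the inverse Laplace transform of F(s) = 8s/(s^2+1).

Standard pair: s/(s^2+w^2) <-> cos(wt)*u(t)
With k=8, w=1: f(t) = 8*cos(t)*u(t)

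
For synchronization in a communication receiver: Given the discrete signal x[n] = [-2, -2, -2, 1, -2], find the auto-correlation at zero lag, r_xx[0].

The auto-correlation at zero lag r_xx[0] equals the signal energy.
r_xx[0] = sum of x[n]^2 = (-2)^2 + (-2)^2 + (-2)^2 + 1^2 + (-2)^2
= 4 + 4 + 4 + 1 + 4 = 17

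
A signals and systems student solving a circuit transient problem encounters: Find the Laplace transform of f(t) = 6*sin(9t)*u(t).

Standard pair: sin(wt)*u(t) <-> w/(s^2+w^2)
With w = 9: L{6*sin(9t)*u(t)} = 54/(s^2+81)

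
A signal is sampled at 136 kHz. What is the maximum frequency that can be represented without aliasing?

The maximum frequency that can be represented without aliasing
is the Nyquist frequency: f_max = f_s / 2 = 136 kHz / 2 = 68 kHz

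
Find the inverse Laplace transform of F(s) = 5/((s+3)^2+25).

Standard pair: w/((s+a)^2+w^2) <-> e^(-at)*sin(wt)*u(t)
With a=3, w=5: f(t) = e^(-3t)*sin(5t)*u(t)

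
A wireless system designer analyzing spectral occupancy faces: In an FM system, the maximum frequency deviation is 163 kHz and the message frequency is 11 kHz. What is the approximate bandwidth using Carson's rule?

Carson's rule: BW = 2*(delta_f + f_m)
= 2*(163 + 11) kHz = 348 kHz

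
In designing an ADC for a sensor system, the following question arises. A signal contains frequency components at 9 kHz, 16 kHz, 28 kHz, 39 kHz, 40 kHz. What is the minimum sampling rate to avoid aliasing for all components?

The highest frequency component is f_max = 40 kHz.
Nyquist rate = 2 * f_max = 2 * 40 kHz = 80 kHz.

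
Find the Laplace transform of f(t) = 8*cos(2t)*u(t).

Standard pair: cos(wt)*u(t) <-> s/(s^2+w^2)
With w = 2: L{8*cos(2t)*u(t)} = 8s/(s^2+4)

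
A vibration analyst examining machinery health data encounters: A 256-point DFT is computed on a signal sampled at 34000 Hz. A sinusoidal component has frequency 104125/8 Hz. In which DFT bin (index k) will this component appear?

DFT frequency resolution = f_s/N = 34000/256 = 2125/16 Hz
Bin index k = f_signal / resolution = 104125/8 / 2125/16 = 98
The signal frequency 104125/8 Hz falls in DFT bin k = 98.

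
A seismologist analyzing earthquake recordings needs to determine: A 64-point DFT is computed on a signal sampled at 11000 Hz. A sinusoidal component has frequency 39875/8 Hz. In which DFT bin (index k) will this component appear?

DFT frequency resolution = f_s/N = 11000/64 = 1375/8 Hz
Bin index k = f_signal / resolution = 39875/8 / 1375/8 = 29
The signal frequency 39875/8 Hz falls in DFT bin k = 29.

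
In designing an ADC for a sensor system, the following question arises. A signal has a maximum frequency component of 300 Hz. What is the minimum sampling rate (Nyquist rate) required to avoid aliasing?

By the Nyquist-Shannon sampling theorem,
the minimum sampling rate (Nyquist rate) must be at least 2 * f_max.
Nyquist rate = 2 * 300 Hz = 600 Hz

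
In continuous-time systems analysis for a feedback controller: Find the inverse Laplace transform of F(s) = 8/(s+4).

Standard pair: k/(s+a) <-> k*e^(-at)*u(t)
With k=8, a=4: f(t) = 8*e^(-4t)*u(t)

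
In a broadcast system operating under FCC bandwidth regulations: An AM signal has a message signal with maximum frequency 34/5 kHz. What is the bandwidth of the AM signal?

In AM (double-sideband), the bandwidth is twice the message frequency.
BW = 2 * f_m = 2 * 34/5 kHz = 68/5 kHz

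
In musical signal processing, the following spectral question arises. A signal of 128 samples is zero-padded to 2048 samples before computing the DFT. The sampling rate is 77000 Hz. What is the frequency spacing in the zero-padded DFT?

Original DFT: N = 128, resolution = f_s/N = 77000/128 = 9625/16 Hz
Zero-padded DFT: N = 2048, resolution = f_s/N = 77000/2048 = 9625/256 Hz
Zero-padding interpolates the spectrum (finer frequency grid)
but does NOT improve the true spectral resolution (ability to resolve close frequencies).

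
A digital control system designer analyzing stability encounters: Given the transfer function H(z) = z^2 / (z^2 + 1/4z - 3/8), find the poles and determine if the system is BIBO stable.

Poles are roots of the denominator: z^2 + 1/4z - 3/8 = 0.
Quadratic formula: z = [-(1/4) +/- sqrt((1/4)^2 - 4*(-3/8))] / 2
Discriminant = 1/16 + 3/2 = 25/16; sqrt = 5/4.
z = (-1/4 +/- 5/4) / 2 => z = 1/2 or z = -3/4.
|p1| = 3/4, |p2| = 1/2.
For BIBO stability, all poles must lie inside the unit circle (|p| < 1).
System is STABLE since both |p| < 1.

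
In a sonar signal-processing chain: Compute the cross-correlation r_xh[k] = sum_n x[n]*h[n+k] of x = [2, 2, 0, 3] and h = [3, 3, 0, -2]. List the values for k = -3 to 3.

Both sequences indexed from 0 and zero outside their support.
Lags with overlap: k = -3 to 3.
  r_xh[-3] = x[3]*h[0] = 9
  r_xh[-2] = x[2]*h[0] + x[3]*h[1] = 9
  r_xh[-1] = x[1]*h[0] + x[2]*h[1] + x[3]*h[2] = 6
  r_xh[0] = x[0]*h[0] + x[1]*h[1] + x[2]*h[2] + x[3]*h[3] = 6
  r_xh[1] = x[0]*h[1] + x[1]*h[2] + x[2]*h[3] = 6
  r_xh[2] = x[0]*h[2] + x[1]*h[3] = -4
  r_xh[3] = x[0]*h[3] = -4
r_xh = [9, 9, 6, 6, 6, -4, -4] (for k = -3, ..., 3)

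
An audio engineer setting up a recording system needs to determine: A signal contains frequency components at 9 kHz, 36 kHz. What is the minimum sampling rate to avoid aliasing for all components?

The highest frequency component is f_max = 36 kHz.
Nyquist rate = 2 * f_max = 2 * 36 kHz = 72 kHz.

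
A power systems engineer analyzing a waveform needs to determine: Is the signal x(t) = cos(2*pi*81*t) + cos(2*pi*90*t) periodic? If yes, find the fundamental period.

f1 = 81 Hz, f2 = 90 Hz
Period T1 = 1/81, T2 = 1/90
Ratio T1/T2 = 90/81, which is rational.
The signal is periodic with fundamental period T = 1/GCD(81,90) = 1/9 s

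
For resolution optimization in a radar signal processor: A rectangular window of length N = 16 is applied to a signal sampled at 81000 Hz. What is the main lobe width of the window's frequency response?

For a rectangular window of length N,
the main lobe width in frequency is 2*f_s/N.
= 2*81000/16 = 10125 Hz
This determines the minimum frequency separation for resolving two sinusoids.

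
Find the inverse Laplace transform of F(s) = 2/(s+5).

Standard pair: k/(s+a) <-> k*e^(-at)*u(t)
With k=2, a=5: f(t) = 2*e^(-5t)*u(t)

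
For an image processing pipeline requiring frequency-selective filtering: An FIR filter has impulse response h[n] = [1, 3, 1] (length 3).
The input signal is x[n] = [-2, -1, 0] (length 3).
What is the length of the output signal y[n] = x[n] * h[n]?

For linear convolution, the output length is:
len(y) = len(x) + len(h) - 1 = 3 + 3 - 1 = 5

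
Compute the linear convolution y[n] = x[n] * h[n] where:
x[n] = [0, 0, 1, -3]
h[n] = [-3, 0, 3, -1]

y[n] = sum_k x[k]*h[n-k]. Output length = len(x) + len(h) - 1 = 4 + 4 - 1 = 7.
y[0] = 0*-3 = 0
y[1] = 0*-3 + 0*0 = 0
y[2] = 1*-3 + 0*0 + 0*3 = -3
y[3] = -3*-3 + 1*0 + 0*3 + 0*-1 = 9
y[4] = -3*0 + 1*3 + 0*-1 = 3
y[5] = -3*3 + 1*-1 = -10
y[6] = -3*-1 = 3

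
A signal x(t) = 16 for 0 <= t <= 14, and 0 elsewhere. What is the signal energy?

Energy = integral of |x(t)|^2 dt over the signal duration
= 16^2 * 14 = 256 * 14 = 3584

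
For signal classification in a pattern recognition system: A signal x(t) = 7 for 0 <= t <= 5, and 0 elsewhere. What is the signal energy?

Energy = integral of |x(t)|^2 dt over the signal duration
= 7^2 * 5 = 49 * 5 = 245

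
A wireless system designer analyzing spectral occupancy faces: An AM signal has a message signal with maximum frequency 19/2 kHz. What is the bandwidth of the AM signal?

In AM (double-sideband), the bandwidth is twice the message frequency.
BW = 2 * f_m = 2 * 19/2 kHz = 19 kHz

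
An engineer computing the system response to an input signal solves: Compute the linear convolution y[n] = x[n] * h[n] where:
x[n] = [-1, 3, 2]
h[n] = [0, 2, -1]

y[n] = sum_k x[k]*h[n-k]. Output length = len(x) + len(h) - 1 = 3 + 3 - 1 = 5.
y[0] = -1*0 = 0
y[1] = 3*0 + -1*2 = -2
y[2] = 2*0 + 3*2 + -1*-1 = 7
y[3] = 2*2 + 3*-1 = 1
y[4] = 2*-1 = -2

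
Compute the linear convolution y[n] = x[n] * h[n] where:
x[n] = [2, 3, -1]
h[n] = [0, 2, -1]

y[n] = sum_k x[k]*h[n-k]. Output length = len(x) + len(h) - 1 = 3 + 3 - 1 = 5.
y[0] = 2*0 = 0
y[1] = 3*0 + 2*2 = 4
y[2] = -1*0 + 3*2 + 2*-1 = 4
y[3] = -1*2 + 3*-1 = -5
y[4] = -1*-1 = 1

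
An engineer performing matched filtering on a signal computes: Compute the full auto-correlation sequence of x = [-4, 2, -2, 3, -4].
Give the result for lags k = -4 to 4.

r_xx[k] = sum_m x[m]*x[m+k], indexed from 0, for k = -4 to 4:
  r_xx[-4] = x[4]*x[0] = 16
  r_xx[-3] = x[3]*x[0] + x[4]*x[1] = -20
  r_xx[-2] = x[2]*x[0] + x[3]*x[1] + x[4]*x[2] = 22
  r_xx[-1] = x[1]*x[0] + x[2]*x[1] + x[3]*x[2] + x[4]*x[3] = -30
  r_xx[0] = x[0]*x[0] + x[1]*x[1] + x[2]*x[2] + x[3]*x[3] + x[4]*x[4] = 49
  r_xx[1] = x[0]*x[1] + x[1]*x[2] + x[2]*x[3] + x[3]*x[4] = -30
  r_xx[2] = x[0]*x[2] + x[1]*x[3] + x[2]*x[4] = 22
  r_xx[3] = x[0]*x[3] + x[1]*x[4] = -20
  r_xx[4] = x[0]*x[4] = 16
r_xx = [16, -20, 22, -30, 49, -30, 22, -20, 16]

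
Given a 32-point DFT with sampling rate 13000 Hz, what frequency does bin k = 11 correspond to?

The frequency of DFT bin k is: f_k = k * f_s / N
f_11 = 11 * 13000 / 32 = 17875/4 Hz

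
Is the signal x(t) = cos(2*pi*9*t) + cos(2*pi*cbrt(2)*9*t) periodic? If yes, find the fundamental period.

f1 = 9 Hz, f2 = 9*cbrt(2) Hz
Ratio f2/f1 = cbrt(2), which is irrational.
Since the frequency ratio is irrational, no common period exists.
The signal is not periodic.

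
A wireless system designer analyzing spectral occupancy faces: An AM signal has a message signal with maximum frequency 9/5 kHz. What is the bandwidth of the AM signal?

In AM (double-sideband), the bandwidth is twice the message frequency.
BW = 2 * f_m = 2 * 9/5 kHz = 18/5 kHz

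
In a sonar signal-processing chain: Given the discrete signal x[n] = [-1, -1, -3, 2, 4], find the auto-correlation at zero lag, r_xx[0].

The auto-correlation at zero lag r_xx[0] equals the signal energy.
r_xx[0] = sum of x[n]^2 = (-1)^2 + (-1)^2 + (-3)^2 + 2^2 + 4^2
= 1 + 1 + 9 + 4 + 16 = 31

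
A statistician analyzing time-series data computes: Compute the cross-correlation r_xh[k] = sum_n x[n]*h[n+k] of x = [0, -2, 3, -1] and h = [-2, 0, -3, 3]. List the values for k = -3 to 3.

Both sequences indexed from 0 and zero outside their support.
Lags with overlap: k = -3 to 3.
  r_xh[-3] = x[3]*h[0] = 2
  r_xh[-2] = x[2]*h[0] + x[3]*h[1] = -6
  r_xh[-1] = x[1]*h[0] + x[2]*h[1] + x[3]*h[2] = 7
  r_xh[0] = x[0]*h[0] + x[1]*h[1] + x[2]*h[2] + x[3]*h[3] = -12
  r_xh[1] = x[0]*h[1] + x[1]*h[2] + x[2]*h[3] = 15
  r_xh[2] = x[0]*h[2] + x[1]*h[3] = -6
  r_xh[3] = x[0]*h[3] = 0
r_xh = [2, -6, 7, -12, 15, -6, 0] (for k = -3, ..., 3)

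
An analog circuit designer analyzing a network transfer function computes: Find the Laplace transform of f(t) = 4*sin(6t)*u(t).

Standard pair: sin(wt)*u(t) <-> w/(s^2+w^2)
With w = 6: L{4*sin(6t)*u(t)} = 24/(s^2+36)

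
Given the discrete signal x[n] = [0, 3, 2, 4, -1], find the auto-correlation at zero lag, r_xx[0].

The auto-correlation at zero lag r_xx[0] equals the signal energy.
r_xx[0] = sum of x[n]^2 = 0^2 + 3^2 + 2^2 + 4^2 + (-1)^2
= 0 + 9 + 4 + 16 + 1 = 30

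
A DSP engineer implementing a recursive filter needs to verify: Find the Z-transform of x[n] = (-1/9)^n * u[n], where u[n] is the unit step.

The Z-transform of a^n * u[n] is z/(z-a) for |z| > |a|.
Here a = -1/9, so X(z) = z/(z - (-1/9)) = 9z/(9z + 1)
ROC: |z| > 1/9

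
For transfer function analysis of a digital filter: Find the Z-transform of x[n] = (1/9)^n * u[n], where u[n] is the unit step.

The Z-transform of a^n * u[n] is z/(z-a) for |z| > |a|.
Here a = 1/9, so X(z) = z/(z - (1/9)) = 9z/(9z - 1)
ROC: |z| > 1/9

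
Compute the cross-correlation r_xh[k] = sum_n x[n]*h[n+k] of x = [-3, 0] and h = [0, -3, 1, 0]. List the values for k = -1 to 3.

Both sequences indexed from 0 and zero outside their support.
Lags with overlap: k = -1 to 3.
  r_xh[-1] = x[1]*h[0] = 0
  r_xh[0] = x[0]*h[0] + x[1]*h[1] = 0
  r_xh[1] = x[0]*h[1] + x[1]*h[2] = 9
  r_xh[2] = x[0]*h[2] + x[1]*h[3] = -3
  r_xh[3] = x[0]*h[3] = 0
r_xh = [0, 0, 9, -3, 0] (for k = -1, ..., 3)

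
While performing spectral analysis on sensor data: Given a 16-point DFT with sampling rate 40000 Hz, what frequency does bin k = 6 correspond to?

The frequency of DFT bin k is: f_k = k * f_s / N
f_6 = 6 * 40000 / 16 = 15000 Hz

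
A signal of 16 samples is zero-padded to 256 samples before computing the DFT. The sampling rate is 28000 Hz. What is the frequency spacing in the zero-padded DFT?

Original DFT: N = 16, resolution = f_s/N = 28000/16 = 1750 Hz
Zero-padded DFT: N = 256, resolution = f_s/N = 28000/256 = 875/8 Hz
Zero-padding interpolates the spectrum (finer frequency grid)
but does NOT improve the true spectral resolution (ability to resolve close frequencies).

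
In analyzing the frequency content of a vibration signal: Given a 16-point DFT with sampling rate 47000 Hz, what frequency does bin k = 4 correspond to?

The frequency of DFT bin k is: f_k = k * f_s / N
f_4 = 4 * 47000 / 16 = 11750 Hz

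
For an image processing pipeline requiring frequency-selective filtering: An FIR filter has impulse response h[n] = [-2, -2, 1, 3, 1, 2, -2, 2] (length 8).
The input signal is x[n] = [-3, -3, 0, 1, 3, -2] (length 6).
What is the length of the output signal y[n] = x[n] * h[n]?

For linear convolution, the output length is:
len(y) = len(x) + len(h) - 1 = 6 + 8 - 1 = 13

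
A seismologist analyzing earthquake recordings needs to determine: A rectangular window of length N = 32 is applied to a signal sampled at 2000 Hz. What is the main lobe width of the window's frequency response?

For a rectangular window of length N,
the main lobe width in frequency is 2*f_s/N.
= 2*2000/32 = 125 Hz
This determines the minimum frequency separation for resolving two sinusoids.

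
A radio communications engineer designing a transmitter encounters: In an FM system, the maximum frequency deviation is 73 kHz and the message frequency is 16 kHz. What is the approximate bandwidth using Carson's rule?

Carson's rule: BW = 2*(delta_f + f_m)
= 2*(73 + 16) kHz = 178 kHz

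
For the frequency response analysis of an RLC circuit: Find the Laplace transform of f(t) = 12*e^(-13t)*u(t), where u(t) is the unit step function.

Standard Laplace transform pair:
e^(-at)*u(t) <-> 1/(s+a)
With a = 13: L{12*e^(-13t)*u(t)} = 12/(s+13), ROC: Re(s) > -13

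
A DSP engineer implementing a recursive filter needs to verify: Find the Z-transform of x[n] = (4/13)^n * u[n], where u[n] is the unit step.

The Z-transform of a^n * u[n] is z/(z-a) for |z| > |a|.
Here a = 4/13, so X(z) = z/(z - (4/13)) = 13z/(13z - 4)
ROC: |z| > 4/13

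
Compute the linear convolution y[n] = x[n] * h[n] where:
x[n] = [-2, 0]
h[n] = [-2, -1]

y[n] = sum_k x[k]*h[n-k]. Output length = len(x) + len(h) - 1 = 2 + 2 - 1 = 3.
y[0] = -2*-2 = 4
y[1] = 0*-2 + -2*-1 = 2
y[2] = 0*-1 = 0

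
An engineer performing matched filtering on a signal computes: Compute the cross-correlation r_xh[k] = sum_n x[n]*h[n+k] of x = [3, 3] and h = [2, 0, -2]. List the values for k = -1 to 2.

Both sequences indexed from 0 and zero outside their support.
Lags with overlap: k = -1 to 2.
  r_xh[-1] = x[1]*h[0] = 6
  r_xh[0] = x[0]*h[0] + x[1]*h[1] = 6
  r_xh[1] = x[0]*h[1] + x[1]*h[2] = -6
  r_xh[2] = x[0]*h[2] = -6
r_xh = [6, 6, -6, -6] (for k = -1, ..., 2)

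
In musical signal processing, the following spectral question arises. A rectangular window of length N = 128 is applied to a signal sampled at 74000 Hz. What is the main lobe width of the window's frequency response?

For a rectangular window of length N,
the main lobe width in frequency is 2*f_s/N.
= 2*74000/128 = 4625/4 Hz
This determines the minimum frequency separation for resolving two sinusoids.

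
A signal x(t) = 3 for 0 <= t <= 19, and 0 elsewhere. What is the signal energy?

Energy = integral of |x(t)|^2 dt over the signal duration
= 3^2 * 19 = 9 * 19 = 171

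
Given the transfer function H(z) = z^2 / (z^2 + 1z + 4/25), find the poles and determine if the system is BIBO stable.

Poles are roots of the denominator: z^2 + 1z + 4/25 = 0.
Quadratic formula: z = [-(1) +/- sqrt((1)^2 - 4*(4/25))] / 2
Discriminant = 1 - 16/25 = 9/25; sqrt = 3/5.
z = (-1 +/- 3/5) / 2 => z = -1/5 or z = -4/5.
|p1| = 4/5, |p2| = 1/5.
For BIBO stability, all poles must lie inside the unit circle (|p| < 1).
System is STABLE since both |p| < 1.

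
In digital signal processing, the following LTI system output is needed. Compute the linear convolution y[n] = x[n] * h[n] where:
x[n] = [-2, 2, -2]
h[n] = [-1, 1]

y[n] = sum_k x[k]*h[n-k]. Output length = len(x) + len(h) - 1 = 3 + 2 - 1 = 4.
y[0] = -2*-1 = 2
y[1] = 2*-1 + -2*1 = -4
y[2] = -2*-1 + 2*1 = 4
y[3] = -2*1 = -2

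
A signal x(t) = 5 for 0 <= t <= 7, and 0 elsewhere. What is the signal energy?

Energy = integral of |x(t)|^2 dt over the signal duration
= 5^2 * 7 = 25 * 7 = 175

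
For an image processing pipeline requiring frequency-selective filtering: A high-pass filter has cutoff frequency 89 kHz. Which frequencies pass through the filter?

A high-pass filter passes all frequencies above the cutoff frequency 89 kHz and attenuates lower frequencies.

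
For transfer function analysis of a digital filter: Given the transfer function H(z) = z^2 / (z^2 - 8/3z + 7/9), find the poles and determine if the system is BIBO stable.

Poles are roots of the denominator: z^2 - 8/3z + 7/9 = 0.
Quadratic formula: z = [-(-8/3) +/- sqrt((-8/3)^2 - 4*(7/9))] / 2
Discriminant = 64/9 - 28/9 = 4; sqrt = 2.
z = (8/3 +/- 2) / 2 => z = 7/3 or z = 1/3.
|p1| = 7/3, |p2| = 1/3.
For BIBO stability, all poles must lie inside the unit circle (|p| < 1).
System is UNSTABLE since at least one |p| >= 1.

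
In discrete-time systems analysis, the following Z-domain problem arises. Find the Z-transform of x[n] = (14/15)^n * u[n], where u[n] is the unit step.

The Z-transform of a^n * u[n] is z/(z-a) for |z| > |a|.
Here a = 14/15, so X(z) = z/(z - (14/15)) = 15z/(15z - 14)
ROC: |z| > 14/15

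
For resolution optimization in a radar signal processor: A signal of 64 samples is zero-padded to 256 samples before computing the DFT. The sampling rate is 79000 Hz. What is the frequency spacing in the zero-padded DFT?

Original DFT: N = 64, resolution = f_s/N = 79000/64 = 9875/8 Hz
Zero-padded DFT: N = 256, resolution = f_s/N = 79000/256 = 9875/32 Hz
Zero-padding interpolates the spectrum (finer frequency grid)
but does NOT improve the true spectral resolution (ability to resolve close frequencies).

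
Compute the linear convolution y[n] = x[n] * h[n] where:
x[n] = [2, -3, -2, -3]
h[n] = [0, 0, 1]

y[n] = sum_k x[k]*h[n-k]. Output length = len(x) + len(h) - 1 = 4 + 3 - 1 = 6.
y[0] = 2*0 = 0
y[1] = -3*0 + 2*0 = 0
y[2] = -2*0 + -3*0 + 2*1 = 2
y[3] = -3*0 + -2*0 + -3*1 = -3
y[4] = -3*0 + -2*1 = -2
y[5] = -3*1 = -3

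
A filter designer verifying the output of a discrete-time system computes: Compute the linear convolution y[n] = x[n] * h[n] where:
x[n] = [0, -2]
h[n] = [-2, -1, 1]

y[n] = sum_k x[k]*h[n-k]. Output length = len(x) + len(h) - 1 = 2 + 3 - 1 = 4.
y[0] = 0*-2 = 0
y[1] = -2*-2 + 0*-1 = 4
y[2] = -2*-1 + 0*1 = 2
y[3] = -2*1 = -2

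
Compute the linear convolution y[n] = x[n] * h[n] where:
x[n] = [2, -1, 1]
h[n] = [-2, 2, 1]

y[n] = sum_k x[k]*h[n-k]. Output length = len(x) + len(h) - 1 = 3 + 3 - 1 = 5.
y[0] = 2*-2 = -4
y[1] = -1*-2 + 2*2 = 6
y[2] = 1*-2 + -1*2 + 2*1 = -2
y[3] = 1*2 + -1*1 = 1
y[4] = 1*1 = 1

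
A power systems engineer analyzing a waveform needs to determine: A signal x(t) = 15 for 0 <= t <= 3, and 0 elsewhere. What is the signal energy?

Energy = integral of |x(t)|^2 dt over the signal duration
= 15^2 * 3 = 225 * 3 = 675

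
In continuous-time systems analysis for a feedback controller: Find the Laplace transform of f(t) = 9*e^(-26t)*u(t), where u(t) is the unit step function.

Standard Laplace transform pair:
e^(-at)*u(t) <-> 1/(s+a)
With a = 26: L{9*e^(-26t)*u(t)} = 9/(s+26), ROC: Re(s) > -26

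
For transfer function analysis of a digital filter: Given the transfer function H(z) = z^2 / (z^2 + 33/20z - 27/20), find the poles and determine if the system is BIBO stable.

Poles are roots of the denominator: z^2 + 33/20z - 27/20 = 0.
Quadratic formula: z = [-(33/20) +/- sqrt((33/20)^2 - 4*(-27/20))] / 2
Discriminant = 1089/400 + 27/5 = 3249/400; sqrt = 57/20.
z = (-33/20 +/- 57/20) / 2 => z = 3/5 or z = -9/4.
|p1| = 9/4, |p2| = 3/5.
For BIBO stability, all poles must lie inside the unit circle (|p| < 1).
System is UNSTABLE since at least one |p| >= 1.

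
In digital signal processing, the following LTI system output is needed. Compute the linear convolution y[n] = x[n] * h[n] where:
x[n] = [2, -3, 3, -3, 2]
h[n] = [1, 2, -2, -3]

y[n] = sum_k x[k]*h[n-k]. Output length = len(x) + len(h) - 1 = 5 + 4 - 1 = 8.
y[0] = 2*1 = 2
y[1] = -3*1 + 2*2 = 1
y[2] = 3*1 + -3*2 + 2*-2 = -7
y[3] = -3*1 + 3*2 + -3*-2 + 2*-3 = 3
y[4] = 2*1 + -3*2 + 3*-2 + -3*-3 = -1
y[5] = 2*2 + -3*-2 + 3*-3 = 1
y[6] = 2*-2 + -3*-3 = 5
y[7] = 2*-3 = -6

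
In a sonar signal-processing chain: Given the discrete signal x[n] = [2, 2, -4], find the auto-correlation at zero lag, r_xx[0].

The auto-correlation at zero lag r_xx[0] equals the signal energy.
r_xx[0] = sum of x[n]^2 = 2^2 + 2^2 + (-4)^2
= 4 + 4 + 16 = 24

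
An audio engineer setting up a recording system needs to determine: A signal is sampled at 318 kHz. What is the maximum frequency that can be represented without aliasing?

The maximum frequency that can be represented without aliasing
is the Nyquist frequency: f_max = f_s / 2 = 318 kHz / 2 = 159 kHz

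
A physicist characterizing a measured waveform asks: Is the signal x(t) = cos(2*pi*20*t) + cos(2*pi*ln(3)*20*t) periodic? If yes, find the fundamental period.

f1 = 20 Hz, f2 = 20*ln(3) Hz
Ratio f2/f1 = ln(3), which is irrational.
Since the frequency ratio is irrational, no common period exists.
The signal is not periodic.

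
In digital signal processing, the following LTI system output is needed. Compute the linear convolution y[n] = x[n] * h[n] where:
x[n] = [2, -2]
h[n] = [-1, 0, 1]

y[n] = sum_k x[k]*h[n-k]. Output length = len(x) + len(h) - 1 = 2 + 3 - 1 = 4.
y[0] = 2*-1 = -2
y[1] = -2*-1 + 2*0 = 2
y[2] = -2*0 + 2*1 = 2
y[3] = -2*1 = -2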